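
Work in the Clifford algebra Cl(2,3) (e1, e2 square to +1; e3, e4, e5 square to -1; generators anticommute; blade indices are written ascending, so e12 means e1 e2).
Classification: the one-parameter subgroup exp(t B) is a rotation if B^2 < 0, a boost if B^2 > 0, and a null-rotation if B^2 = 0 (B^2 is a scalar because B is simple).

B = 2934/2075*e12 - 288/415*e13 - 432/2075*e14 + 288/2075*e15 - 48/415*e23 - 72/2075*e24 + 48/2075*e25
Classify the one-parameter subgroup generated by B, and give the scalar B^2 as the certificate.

B^2 term by term: the squares give (2934/2075)^2*(e12)^2 + (-288/415)^2*(e13)^2 + (-432/2075)^2*(e14)^2 + (288/2075)^2*(e15)^2 + (-48/415)^2*(e23)^2 + (-72/2075)^2*(e24)^2 + (48/2075)^2*(e25)^2 = 8608356/4305625*(-1) + 82944/172225*(+1) + 186624/4305625*(+1) + 82944/4305625*(+1) + 2304/172225*(+1) + 5184/4305625*(+1) + 2304/4305625*(+1) = -36/25 (each basis 2-blade squares to minus the product of its generators' squares); cross terms between blades sharing an index anticommute and cancel; the commuting (index-disjoint) pairs give grade-4 terms 2*c*c'*(blade product), which cancel blade by blade — e1234: -41472/861125 + 41472/861125 = 0; e1235: 27648/861125 - 27648/861125 = 0; e1245: 41472/4305625 - 41472/4305625 = 0 — confirming B is simple. So B^2 = -36/25.
Answer: rotation, certificate B^2 = -36/25. No conjugation can change B^2 = -36/25; the sign gives the class.


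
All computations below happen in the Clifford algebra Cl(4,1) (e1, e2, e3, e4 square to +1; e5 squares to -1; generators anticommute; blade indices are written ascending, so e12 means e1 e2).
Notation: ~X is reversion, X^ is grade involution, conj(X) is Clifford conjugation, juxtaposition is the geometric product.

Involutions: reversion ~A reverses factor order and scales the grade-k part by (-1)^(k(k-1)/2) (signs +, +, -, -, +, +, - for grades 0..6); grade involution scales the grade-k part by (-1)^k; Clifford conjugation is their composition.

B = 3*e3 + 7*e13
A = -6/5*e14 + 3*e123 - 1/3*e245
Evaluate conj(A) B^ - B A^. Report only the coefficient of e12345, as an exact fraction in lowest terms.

first term: 21*e2 - 9*e12 + 42/5*e34 + 18/5*e134 + e2345 + 7/3*e12345
second term: -21*e2 - 9*e12 + 42/5*e34 + 18/5*e134 - e2345 - 7/3*e12345
Answer: 14/3


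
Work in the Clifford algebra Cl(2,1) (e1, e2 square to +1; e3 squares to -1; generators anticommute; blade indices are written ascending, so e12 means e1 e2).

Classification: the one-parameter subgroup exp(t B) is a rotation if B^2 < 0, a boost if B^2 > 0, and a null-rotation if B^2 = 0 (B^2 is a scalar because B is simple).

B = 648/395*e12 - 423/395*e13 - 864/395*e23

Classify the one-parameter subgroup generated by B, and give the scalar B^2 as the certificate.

B^2 term by term: the squares give (648/395)^2*(e12)^2 + (-423/395)^2*(e13)^2 + (-864/395)^2*(e23)^2 = 419904/156025*(-1) + 178929/156025*(+1) + 746496/156025*(+1) = 81/25 (each basis 2-blade squares to minus the product of its generators' squares); cross terms between blades sharing an index anticommute and cancel. So B^2 = 81/25.
Answer: boost, certificate B^2 = 81/25. B^2 = 81/25 is basis-independent, so its sign is the whole story.


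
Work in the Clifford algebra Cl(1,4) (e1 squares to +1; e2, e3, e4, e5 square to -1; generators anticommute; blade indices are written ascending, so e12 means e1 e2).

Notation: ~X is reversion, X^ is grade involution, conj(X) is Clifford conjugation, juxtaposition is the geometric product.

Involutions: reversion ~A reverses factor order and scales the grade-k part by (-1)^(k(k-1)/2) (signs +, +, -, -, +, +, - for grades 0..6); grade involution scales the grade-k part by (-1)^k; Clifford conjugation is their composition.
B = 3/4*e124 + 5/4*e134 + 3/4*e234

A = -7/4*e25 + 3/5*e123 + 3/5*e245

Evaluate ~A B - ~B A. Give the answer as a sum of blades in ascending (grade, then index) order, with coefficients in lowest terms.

first term: 9/20*e14 - 9/20*e15 + 3/4*e24 - 9/20*e34 + 9/20*e35 - 21/16*e145 + 21/16*e345 + 3/4*e1235 + 35/16*e12345
second term: -9/20*e14 + 9/20*e15 - 3/4*e24 + 9/20*e34 - 9/20*e35 + 21/16*e145 - 21/16*e345 + 3/4*e1235 + 35/16*e12345
Answer: 9/10*e14 - 9/10*e15 + 3/2*e24 - 9/10*e34 + 9/10*e35 - 21/8*e145 + 21/8*e345


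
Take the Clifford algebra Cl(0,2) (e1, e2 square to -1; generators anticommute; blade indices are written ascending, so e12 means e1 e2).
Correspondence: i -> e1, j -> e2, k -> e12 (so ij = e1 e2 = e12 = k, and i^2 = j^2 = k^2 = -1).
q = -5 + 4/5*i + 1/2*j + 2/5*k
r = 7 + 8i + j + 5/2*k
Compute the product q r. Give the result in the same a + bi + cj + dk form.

In blades: q = -5 + 4/5*e1 + 1/2*e2 + 2/5*e12, r = 7 + 8*e1 + e2 + 5/2*e12.
Distribute q over r term by term (generator squares from the signature, products reordered to ascending indices): (-5)*r = -35 - 40*e1 - 5*e2 - 25/2*e12; (4/5*e1)*r = -32/5 + 28/5*e1 - 2*e2 + 4/5*e12; (1/2*e2)*r = -1/2 + 5/4*e1 + 7/2*e2 - 4*e12; (2/5*e12)*r = -1 - 2/5*e1 + 16/5*e2 + 14/5*e12.
Sum: -429/10 - 671/20*e1 - 3/10*e2 - 129/10*e12; translating back through the correspondence:
Answer: -429/10 - 671/20*i - 3/10*j - 129/10*k


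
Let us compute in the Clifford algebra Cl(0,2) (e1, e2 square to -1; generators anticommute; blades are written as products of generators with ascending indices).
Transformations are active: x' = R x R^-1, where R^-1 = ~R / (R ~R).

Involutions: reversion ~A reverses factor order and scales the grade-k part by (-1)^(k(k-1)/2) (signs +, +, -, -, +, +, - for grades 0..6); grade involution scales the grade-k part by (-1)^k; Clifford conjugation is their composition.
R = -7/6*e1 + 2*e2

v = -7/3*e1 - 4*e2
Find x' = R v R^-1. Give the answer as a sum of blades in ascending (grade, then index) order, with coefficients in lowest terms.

~R = -7/6*e1 + 2*e2, and R ~R = -193/36, so R^-1 = ~R / (-193/36).
R v = 95/18 + 28/3*e1 e2
Answer: 2681/579*e1 + 12/193*e2


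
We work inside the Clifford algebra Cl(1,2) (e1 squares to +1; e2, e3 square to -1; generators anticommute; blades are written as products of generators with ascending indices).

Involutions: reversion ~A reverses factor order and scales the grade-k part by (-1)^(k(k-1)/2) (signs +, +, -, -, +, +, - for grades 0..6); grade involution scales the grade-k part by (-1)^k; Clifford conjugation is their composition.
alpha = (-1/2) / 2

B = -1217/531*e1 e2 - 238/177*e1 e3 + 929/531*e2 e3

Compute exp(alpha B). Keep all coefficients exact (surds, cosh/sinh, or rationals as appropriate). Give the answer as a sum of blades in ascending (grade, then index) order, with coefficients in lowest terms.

B^2 term by term: the squares give (-1217/531)^2*(e1 e2)^2 + (-238/177)^2*(e1 e3)^2 + (929/531)^2*(e2 e3)^2 = 1481089/281961*(+1) + 56644/31329*(+1) + 863041/281961*(-1) = 4 (each basis 2-blade squares to minus the product of its generators' squares); cross terms between blades sharing an index anticommute and cancel. So B^2 = 4.
B^2 = 4 — the positive square puts this in the hyperbolic regime; l = 2, alpha*l = -1/2, so exp(alpha B) = cosh(-1/2) + (sinh(-1/2)/2)*B = cosh(1/2) + (-sinh(1/2)/2)*B.
Answer: cosh(1/2) + 1217*sinh(1/2)/1062*e1 e2 + 119*sinh(1/2)/177*e1 e3 - 929*sinh(1/2)/1062*e2 e3


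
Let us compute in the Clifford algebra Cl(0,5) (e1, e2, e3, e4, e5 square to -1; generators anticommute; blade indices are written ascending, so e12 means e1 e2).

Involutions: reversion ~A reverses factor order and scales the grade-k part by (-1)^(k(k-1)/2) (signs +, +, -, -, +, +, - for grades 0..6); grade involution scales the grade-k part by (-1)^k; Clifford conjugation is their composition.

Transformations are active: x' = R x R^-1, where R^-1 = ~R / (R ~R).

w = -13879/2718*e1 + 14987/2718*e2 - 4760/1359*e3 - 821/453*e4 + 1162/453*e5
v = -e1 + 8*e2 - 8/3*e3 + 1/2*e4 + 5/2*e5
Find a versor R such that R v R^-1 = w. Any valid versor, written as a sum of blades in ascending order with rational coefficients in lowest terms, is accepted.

The midline construction: v and w both square to -1415/18, so reflecting in their sum -16597/2718*e1 + 36731/2718*e2 - 8384/1359*e3 - 1189/906*e4 + 4589/906*e5 exchanges them.
Answer: -16597/2718*e1 + 36731/2718*e2 - 8384/1359*e3 - 1189/906*e4 + 4589/906*e5


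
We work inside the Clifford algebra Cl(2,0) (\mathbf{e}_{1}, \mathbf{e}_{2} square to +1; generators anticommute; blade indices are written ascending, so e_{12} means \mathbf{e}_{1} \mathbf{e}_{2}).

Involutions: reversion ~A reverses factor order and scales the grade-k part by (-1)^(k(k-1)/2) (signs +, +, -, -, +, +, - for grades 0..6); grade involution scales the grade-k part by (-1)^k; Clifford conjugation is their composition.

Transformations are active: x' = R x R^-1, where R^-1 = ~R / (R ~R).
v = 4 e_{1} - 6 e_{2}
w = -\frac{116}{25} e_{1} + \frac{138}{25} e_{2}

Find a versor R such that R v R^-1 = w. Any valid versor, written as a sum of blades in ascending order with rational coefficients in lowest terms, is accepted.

Since q(v) = q(w) = 52, the sum R = v + w = -\frac{16}{25} e_{1} - \frac{12}{25} e_{2} does the job whenever invertible.
Answer: -\frac{16}{25} e_{1} - \frac{12}{25} e_{2}


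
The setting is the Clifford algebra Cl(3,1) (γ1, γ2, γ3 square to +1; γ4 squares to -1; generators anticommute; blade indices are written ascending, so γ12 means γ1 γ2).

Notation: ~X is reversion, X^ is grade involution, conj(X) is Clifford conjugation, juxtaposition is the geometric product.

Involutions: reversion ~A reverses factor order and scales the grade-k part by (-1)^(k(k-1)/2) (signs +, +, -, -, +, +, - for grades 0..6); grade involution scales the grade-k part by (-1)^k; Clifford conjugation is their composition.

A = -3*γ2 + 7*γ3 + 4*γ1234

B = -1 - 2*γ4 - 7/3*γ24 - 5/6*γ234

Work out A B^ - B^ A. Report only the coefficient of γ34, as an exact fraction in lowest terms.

first term: 10/3*γ1 + 3*γ2 - 7*γ3 + 7*γ4 + 28/3*γ13 - 71/6*γ24 + 23/2*γ34 - 8*γ123 + 49/3*γ234 - 4*γ1234
second term: -10/3*γ1 + 3*γ2 - 7*γ3 - 7*γ4 + 28/3*γ13 + 1/6*γ24 - 33/2*γ34 + 8*γ123 + 49/3*γ234 - 4*γ1234
Answer: 28


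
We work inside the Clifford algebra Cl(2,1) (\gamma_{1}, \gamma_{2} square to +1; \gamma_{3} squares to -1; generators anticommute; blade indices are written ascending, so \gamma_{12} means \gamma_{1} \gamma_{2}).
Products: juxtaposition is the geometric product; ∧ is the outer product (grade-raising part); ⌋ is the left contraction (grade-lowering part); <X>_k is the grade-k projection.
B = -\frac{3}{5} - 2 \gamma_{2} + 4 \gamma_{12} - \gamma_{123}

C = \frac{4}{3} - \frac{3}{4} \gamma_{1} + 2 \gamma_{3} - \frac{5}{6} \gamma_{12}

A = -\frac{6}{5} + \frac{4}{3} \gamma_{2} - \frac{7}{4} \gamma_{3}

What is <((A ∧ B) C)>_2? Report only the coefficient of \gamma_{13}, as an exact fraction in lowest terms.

step 1: \frac{18}{25} + \frac{8}{5} \gamma_{2} + \frac{21}{20} \gamma_{3} - \frac{24}{5} \gamma_{12} - \frac{7}{2} \gamma_{23} - \frac{29}{5} \gamma_{123}
step 2: -\frac{257}{50} + \frac{119}{150} \gamma_{1} + \frac{83}{15} \gamma_{2} - \frac{299}{150} \gamma_{3} + \frac{29}{5} \gamma_{12} - \frac{511}{240} \gamma_{13} + \frac{173}{60} \gamma_{23} - \frac{187}{12} \gamma_{123}
step 3: \frac{29}{5} \gamma_{12} - \frac{511}{240} \gamma_{13} + \frac{173}{60} \gamma_{23}
Answer: -\frac{511}{240}


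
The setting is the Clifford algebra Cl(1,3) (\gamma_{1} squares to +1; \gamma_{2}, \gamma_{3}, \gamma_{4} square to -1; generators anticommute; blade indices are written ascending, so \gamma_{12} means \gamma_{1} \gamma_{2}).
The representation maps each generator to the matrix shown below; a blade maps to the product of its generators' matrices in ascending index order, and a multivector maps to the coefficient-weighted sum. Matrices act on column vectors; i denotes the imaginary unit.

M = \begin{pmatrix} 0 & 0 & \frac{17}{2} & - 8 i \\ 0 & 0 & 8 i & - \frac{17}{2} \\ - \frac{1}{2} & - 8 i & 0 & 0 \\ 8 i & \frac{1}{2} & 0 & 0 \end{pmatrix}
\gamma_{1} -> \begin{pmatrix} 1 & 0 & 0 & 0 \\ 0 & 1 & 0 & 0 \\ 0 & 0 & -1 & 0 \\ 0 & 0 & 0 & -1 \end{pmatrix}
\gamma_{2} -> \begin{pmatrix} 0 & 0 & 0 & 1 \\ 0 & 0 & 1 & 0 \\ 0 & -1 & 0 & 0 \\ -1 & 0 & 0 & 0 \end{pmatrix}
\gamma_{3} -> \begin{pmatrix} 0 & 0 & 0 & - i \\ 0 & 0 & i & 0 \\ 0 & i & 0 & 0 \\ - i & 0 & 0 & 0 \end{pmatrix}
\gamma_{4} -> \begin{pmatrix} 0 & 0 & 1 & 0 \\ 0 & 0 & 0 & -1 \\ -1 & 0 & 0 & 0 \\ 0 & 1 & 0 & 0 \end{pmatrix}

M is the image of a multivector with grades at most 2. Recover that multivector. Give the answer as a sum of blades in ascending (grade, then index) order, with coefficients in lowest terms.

Method: the blade images are trace-orthogonal — tr(rho(e_A) rho(e_B)^-1) = 4 if A = B and 0 otherwise — and rho(e_A)^-1 = (e_A)^2 * rho(e_A) with (e_A)^2 = +1 or -1, so the coefficient of e_A in the preimage is (e_A)^2 * tr(M rho(e_A))/4.
Nonzero projections over blades of grade <= 2: \gamma_{4}: (\gamma_{4})^2 = -1, tr(M rho(\gamma_{4})) = -18, coefficient \frac{9}{2}; \gamma_{13}: (\gamma_{13})^2 = +1, tr(M rho(\gamma_{13})) = 32, coefficient 8; \gamma_{14}: (\gamma_{14})^2 = +1, tr(M rho(\gamma_{14})) = 16, coefficient 4. Every other blade of grade <= 2 projects to 0.
Answer: \frac{9}{2} \gamma_{4} + 8 \gamma_{13} + 4 \gamma_{14}


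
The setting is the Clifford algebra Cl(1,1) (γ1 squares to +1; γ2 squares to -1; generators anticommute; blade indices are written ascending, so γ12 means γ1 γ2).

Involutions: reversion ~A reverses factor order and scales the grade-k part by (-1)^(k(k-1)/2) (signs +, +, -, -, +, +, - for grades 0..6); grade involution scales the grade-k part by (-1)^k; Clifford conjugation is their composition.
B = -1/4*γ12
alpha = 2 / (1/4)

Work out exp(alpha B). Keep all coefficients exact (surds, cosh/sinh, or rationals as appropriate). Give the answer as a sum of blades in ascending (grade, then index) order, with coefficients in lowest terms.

B^2 = (-1/4)^2*(γ12)^2 = 1/16*(+1) = 1/16 (a basis 2-blade squares to minus the product of its generators' squares).
B^2 = 1/16 — hyperbolic case — the even/odd split gives cosh and sinh: l = 1/4, alpha*l = 2, so exp(alpha B) = cosh(2) + (sinh(2)/(1/4))*B = cosh(2) + (4*sinh(2))*B.
Answer: cosh(2) - sinh(2)*γ12


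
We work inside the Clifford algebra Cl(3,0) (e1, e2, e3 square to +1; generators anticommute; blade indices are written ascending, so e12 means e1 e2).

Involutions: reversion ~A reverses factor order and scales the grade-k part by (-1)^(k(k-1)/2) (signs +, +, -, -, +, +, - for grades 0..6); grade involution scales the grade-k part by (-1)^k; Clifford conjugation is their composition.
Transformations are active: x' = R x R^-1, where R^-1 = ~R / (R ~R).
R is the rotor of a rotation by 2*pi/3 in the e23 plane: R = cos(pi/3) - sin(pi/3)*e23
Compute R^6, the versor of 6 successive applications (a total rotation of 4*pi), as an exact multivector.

Because a rotor carries half the rotation angle, composing 6 copies of this e23-plane rotor multiplies the phase: 6*(pi/3) = 2*pi, hence R^6 = cos(2*pi) - sin(2*pi)*e23.
cos(2*pi) = 1 and sin(2*pi) = 0, so R^6 = 1. The total rotation 4*pi is 2 full turns, so every vector returns to itself, yet the rotor is +1, back on the identity sheet (an even number of 2*pi turns).
Answer: 1


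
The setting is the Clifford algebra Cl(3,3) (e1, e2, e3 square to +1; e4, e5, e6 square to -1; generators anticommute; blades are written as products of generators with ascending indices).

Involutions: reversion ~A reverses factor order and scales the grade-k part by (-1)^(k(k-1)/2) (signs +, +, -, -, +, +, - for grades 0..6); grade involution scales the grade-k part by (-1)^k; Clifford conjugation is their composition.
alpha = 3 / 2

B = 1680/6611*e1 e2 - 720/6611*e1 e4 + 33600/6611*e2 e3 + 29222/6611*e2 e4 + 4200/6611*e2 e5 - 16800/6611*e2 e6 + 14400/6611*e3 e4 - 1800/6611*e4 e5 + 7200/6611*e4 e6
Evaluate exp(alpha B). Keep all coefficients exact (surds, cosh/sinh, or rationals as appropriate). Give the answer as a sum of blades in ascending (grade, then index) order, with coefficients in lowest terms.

B^2 term by term: the squares give (1680/6611)^2*(e1 e2)^2 + (-720/6611)^2*(e1 e4)^2 + (33600/6611)^2*(e2 e3)^2 + (29222/6611)^2*(e2 e4)^2 + (4200/6611)^2*(e2 e5)^2 + (-16800/6611)^2*(e2 e6)^2 + (14400/6611)^2*(e3 e4)^2 + (-1800/6611)^2*(e4 e5)^2 + (7200/6611)^2*(e4 e6)^2 = 2822400/43705321*(-1) + 518400/43705321*(+1) + 1128960000/43705321*(-1) + 853925284/43705321*(+1) + 17640000/43705321*(+1) + 282240000/43705321*(+1) + 207360000/43705321*(+1) + 3240000/43705321*(-1) + 51840000/43705321*(-1) = 4 (each basis 2-blade squares to minus the product of its generators' squares); cross terms between blades sharing an index anticommute and cancel; the commuting (index-disjoint) pairs give grade-4 terms 2*c*c'*(blade product), which cancel blade by blade — e1 e2 e3 e4: 48384000/43705321 - 48384000/43705321 = 0; e1 e2 e4 e5: -6048000/43705321 + 6048000/43705321 = 0; e1 e2 e4 e6: 24192000/43705321 - 24192000/43705321 = 0; e2 e3 e4 e5: -120960000/43705321 + 120960000/43705321 = 0; e2 e3 e4 e6: 483840000/43705321 - 483840000/43705321 = 0; e2 e4 e5 e6: -60480000/43705321 + 60480000/43705321 = 0 — confirming B is simple. So B^2 = 4.
B^2 = 4 — the positive square puts this in the hyperbolic regime; l = 2, alpha*l = 3, so exp(alpha B) = cosh(3) + (sinh(3)/2)*B = cosh(3) + (sinh(3)/2)*B.
Answer: cosh(3) + 840*sinh(3)/6611*e1 e2 - 360*sinh(3)/6611*e1 e4 + 16800*sinh(3)/6611*e2 e3 + 14611*sinh(3)/6611*e2 e4 + 2100*sinh(3)/6611*e2 e5 - 8400*sinh(3)/6611*e2 e6 + 7200*sinh(3)/6611*e3 e4 - 900*sinh(3)/6611*e4 e5 + 3600*sinh(3)/6611*e4 e6


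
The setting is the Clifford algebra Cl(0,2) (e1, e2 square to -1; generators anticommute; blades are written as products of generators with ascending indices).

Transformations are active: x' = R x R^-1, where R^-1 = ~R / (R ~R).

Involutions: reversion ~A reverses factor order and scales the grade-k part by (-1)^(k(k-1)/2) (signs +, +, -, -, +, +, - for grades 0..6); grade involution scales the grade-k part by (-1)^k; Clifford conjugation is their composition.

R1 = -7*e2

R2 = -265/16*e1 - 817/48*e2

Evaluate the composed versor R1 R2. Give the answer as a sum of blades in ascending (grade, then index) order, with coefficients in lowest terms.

Distribute over the terms of R1 (each basis-blade product reordered to ascending indices, repeated generators contracted through their squares):
(-7*e2) R2 = -5719/48 - 1855/16*e1 e2
Answer: -5719/48 - 1855/16*e1 e2


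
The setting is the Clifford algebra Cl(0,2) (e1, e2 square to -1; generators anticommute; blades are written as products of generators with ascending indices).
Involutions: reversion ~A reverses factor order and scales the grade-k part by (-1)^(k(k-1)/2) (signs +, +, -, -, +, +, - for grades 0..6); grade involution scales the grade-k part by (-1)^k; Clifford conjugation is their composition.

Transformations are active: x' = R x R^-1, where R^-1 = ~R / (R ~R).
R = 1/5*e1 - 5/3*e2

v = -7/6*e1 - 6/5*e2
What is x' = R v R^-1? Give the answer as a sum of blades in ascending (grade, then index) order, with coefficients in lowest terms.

~R = 1/5*e1 - 5/3*e2, and R ~R = -634/225, so R^-1 = ~R / (-634/225).
R v = -53/30 - 983/450*e1 e2
Answer: 1348/951*e1 - 2821/3170*e2


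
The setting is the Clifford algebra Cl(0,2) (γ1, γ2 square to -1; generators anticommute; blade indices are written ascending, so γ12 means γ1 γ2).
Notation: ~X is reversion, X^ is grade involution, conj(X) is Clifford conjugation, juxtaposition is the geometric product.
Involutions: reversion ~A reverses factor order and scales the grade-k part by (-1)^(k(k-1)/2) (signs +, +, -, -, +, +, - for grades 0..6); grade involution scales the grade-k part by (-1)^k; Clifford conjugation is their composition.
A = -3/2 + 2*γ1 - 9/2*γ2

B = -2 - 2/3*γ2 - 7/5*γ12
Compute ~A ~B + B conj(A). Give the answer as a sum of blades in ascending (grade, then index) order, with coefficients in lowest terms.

first term: -103/10*γ1 + 36/5*γ2 - 103/30*γ12
second term: 6 + 103/10*γ1 - 26/5*γ2 + 23/30*γ12
Answer: 6 + 2*γ2 - 8/3*γ12


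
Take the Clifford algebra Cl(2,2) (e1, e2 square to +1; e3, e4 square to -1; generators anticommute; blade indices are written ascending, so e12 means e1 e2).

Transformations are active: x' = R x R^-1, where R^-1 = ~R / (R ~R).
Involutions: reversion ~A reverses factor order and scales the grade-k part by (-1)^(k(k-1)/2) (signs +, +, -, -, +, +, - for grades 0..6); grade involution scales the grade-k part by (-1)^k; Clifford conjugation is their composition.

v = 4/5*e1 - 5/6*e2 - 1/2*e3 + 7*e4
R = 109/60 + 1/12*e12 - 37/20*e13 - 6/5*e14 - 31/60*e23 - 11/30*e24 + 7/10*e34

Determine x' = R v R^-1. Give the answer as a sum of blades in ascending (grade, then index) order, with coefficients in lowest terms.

~R = 109/60 - 1/12*e12 + 37/20*e13 + 6/5*e14 + 31/60*e23 + 11/30*e24 - 7/10*e34, and R ~R = -22/15, so R^-1 = ~R / (-22/15).
R v = 7973/900*e1 + 131/180*e2 - 4283/900*e3 + 11719/900*e4 - 599/300*e123 - 71/100*e124 - 1299/100*e134 - 263/60*e234
Answer: -6799/792*e1 - 5909/1980*e2 - 43291/3960*e3 - 6569/1980*e4


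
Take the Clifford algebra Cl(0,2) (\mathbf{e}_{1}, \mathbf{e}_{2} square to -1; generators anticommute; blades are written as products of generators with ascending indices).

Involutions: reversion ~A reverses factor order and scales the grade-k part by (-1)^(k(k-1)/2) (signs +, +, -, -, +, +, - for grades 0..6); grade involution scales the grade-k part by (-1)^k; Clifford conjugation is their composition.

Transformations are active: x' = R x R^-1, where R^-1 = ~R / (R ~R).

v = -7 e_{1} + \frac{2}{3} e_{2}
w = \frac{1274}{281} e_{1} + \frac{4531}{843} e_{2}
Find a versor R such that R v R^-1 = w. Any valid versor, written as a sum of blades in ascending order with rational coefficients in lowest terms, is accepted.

Sketch: the shared square -\frac{445}{9} makes R = v + w = -\frac{693}{281} e_{1} + \frac{5093}{843} e_{2} the natural versor; its sandwich fixes that direction, negates (v - w)/2, and sends v to w.
Answer: -\frac{693}{281} e_{1} + \frac{5093}{843} e_{2}


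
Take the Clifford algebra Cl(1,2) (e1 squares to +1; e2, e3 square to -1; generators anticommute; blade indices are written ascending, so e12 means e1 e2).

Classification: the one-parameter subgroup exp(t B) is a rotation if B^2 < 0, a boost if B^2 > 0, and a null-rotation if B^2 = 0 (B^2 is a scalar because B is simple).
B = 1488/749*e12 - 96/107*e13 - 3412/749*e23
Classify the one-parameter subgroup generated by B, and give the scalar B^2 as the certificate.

B^2 term by term: the squares give (1488/749)^2*(e12)^2 + (-96/107)^2*(e13)^2 + (-3412/749)^2*(e23)^2 = 2214144/561001*(+1) + 9216/11449*(+1) + 11641744/561001*(-1) = -16 (each basis 2-blade squares to minus the product of its generators' squares); cross terms between blades sharing an index anticommute and cancel. So B^2 = -16.
Answer: rotation, certificate B^2 = -16. The invariant at work: B^2 = -16 is unchanged by conjugation, hence its sign classifies the subgroup whatever basis B is written in.


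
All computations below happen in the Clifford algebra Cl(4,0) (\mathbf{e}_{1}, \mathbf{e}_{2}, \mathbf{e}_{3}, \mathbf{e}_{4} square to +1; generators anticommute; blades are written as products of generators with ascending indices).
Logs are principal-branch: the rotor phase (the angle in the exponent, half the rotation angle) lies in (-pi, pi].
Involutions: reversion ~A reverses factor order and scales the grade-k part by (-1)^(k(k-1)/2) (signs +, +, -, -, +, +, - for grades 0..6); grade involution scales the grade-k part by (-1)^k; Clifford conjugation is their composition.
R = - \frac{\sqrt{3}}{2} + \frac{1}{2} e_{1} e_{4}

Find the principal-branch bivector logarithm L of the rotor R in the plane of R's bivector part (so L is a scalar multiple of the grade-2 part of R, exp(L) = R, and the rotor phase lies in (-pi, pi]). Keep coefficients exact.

The scalar part of R is - \frac{\sqrt{3}}{2}, so the principal-branch rotor phase is pinned; divide the bivector part by its sine to get the unit plane — L is the phase times that plane.
Concretely: cos(phase) = - \frac{\sqrt{3}}{2} gives phase = ±\frac{5 \pi}{6}, and since phase/sin(phase) is even the sign is immaterial: L = (phase/sin(phase)) * <R>_2 = (\frac{5 \pi}{3}) * <R>_2.
Answer: \frac{5 \pi}{6} e_{1} e_{4}


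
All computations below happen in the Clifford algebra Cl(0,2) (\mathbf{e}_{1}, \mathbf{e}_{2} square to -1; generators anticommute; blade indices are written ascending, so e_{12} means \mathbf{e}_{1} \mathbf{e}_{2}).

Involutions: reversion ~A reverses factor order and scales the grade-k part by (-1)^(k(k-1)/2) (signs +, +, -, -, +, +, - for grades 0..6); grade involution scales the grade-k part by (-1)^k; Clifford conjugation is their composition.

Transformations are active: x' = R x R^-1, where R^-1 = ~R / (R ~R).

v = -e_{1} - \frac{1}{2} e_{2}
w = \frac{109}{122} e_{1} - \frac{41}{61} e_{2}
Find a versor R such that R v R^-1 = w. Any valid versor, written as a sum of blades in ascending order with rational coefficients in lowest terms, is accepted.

The midline construction: v and w both square to -\frac{5}{4}, so reflecting in their sum -\frac{13}{122} e_{1} - \frac{143}{122} e_{2} exchanges them.
Answer: -\frac{13}{122} e_{1} - \frac{143}{122} e_{2}


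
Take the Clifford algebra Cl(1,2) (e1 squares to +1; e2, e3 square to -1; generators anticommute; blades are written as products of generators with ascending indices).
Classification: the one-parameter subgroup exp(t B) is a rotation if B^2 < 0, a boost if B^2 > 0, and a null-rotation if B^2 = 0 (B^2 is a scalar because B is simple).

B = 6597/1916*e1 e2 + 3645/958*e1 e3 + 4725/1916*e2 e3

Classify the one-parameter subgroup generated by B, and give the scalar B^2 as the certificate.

B^2 term by term: the squares give (6597/1916)^2*(e1 e2)^2 + (3645/958)^2*(e1 e3)^2 + (4725/1916)^2*(e2 e3)^2 = 43520409/3671056*(+1) + 13286025/917764*(+1) + 22325625/3671056*(-1) = 81/4 (each basis 2-blade squares to minus the product of its generators' squares); cross terms between blades sharing an index anticommute and cancel. So B^2 = 81/4.
Answer: boost, certificate B^2 = 81/4. B^2 = 81/4 is basis-independent, so its sign is the whole story.


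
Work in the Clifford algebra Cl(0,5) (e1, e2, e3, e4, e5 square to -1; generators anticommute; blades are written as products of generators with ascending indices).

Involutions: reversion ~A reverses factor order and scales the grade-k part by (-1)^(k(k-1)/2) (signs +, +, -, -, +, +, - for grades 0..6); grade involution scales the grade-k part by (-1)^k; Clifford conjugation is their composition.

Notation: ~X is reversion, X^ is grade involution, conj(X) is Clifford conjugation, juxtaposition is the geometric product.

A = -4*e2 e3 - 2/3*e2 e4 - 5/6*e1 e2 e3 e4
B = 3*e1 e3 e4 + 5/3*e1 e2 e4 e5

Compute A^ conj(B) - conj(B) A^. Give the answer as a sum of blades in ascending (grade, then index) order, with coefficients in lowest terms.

first term: 5/2*e2 + 10/9*e1 e5 - 25/18*e3 e5 - 2*e1 e2 e3 + 12*e1 e2 e4 - 20/3*e1 e3 e4 e5
second term: -5/2*e2 + 10/9*e1 e5 + 25/18*e3 e5 + 2*e1 e2 e3 - 12*e1 e2 e4 + 20/3*e1 e3 e4 e5
Answer: 5*e2 - 25/9*e3 e5 - 4*e1 e2 e3 + 24*e1 e2 e4 - 40/3*e1 e3 e4 e5


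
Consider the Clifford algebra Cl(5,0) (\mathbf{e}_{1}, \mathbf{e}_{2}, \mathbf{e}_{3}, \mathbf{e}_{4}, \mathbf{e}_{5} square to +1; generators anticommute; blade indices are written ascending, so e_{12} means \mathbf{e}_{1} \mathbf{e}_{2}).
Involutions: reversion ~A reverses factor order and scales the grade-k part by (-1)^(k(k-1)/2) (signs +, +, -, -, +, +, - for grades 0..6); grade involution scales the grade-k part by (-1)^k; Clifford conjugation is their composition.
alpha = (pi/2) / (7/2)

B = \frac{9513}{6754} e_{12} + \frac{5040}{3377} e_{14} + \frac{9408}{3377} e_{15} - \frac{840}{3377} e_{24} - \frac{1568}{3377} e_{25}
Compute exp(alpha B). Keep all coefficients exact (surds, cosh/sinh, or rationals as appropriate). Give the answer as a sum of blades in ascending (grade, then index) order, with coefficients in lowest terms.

B^2 term by term: the squares give (\frac{9513}{6754})^2*(e_{12})^2 + (\frac{5040}{3377})^2*(e_{14})^2 + (\frac{9408}{3377})^2*(e_{15})^2 + (-\frac{840}{3377})^2*(e_{24})^2 + (-\frac{1568}{3377})^2*(e_{25})^2 = \frac{90497169}{45616516}*(-1) + \frac{25401600}{11404129}*(-1) + \frac{88510464}{11404129}*(-1) + \frac{705600}{11404129}*(-1) + \frac{2458624}{11404129}*(-1) = -\frac{49}{4} (each basis 2-blade squares to minus the product of its generators' squares); cross terms between blades sharing an index anticommute and cancel; the commuting (index-disjoint) pairs give grade-4 terms 2*c*c'*(blade product), which cancel blade by blade — e_{1245}: \frac{15805440}{11404129} - \frac{15805440}{11404129} = 0 — confirming B is simple. So B^2 = -\frac{49}{4}.
B^2 = -\frac{49}{4} — the negative square puts this in the circular regime; l = \frac{7}{2}, alpha*l = \frac{\pi}{2}, so exp(alpha B) = cos(\frac{\pi}{2}) + (sin(\frac{\pi}{2})/(\frac{7}{2}))*B = 0 + (\frac{2}{7})*B.
Answer: \frac{1359}{3377} e_{12} + \frac{1440}{3377} e_{14} + \frac{2688}{3377} e_{15} - \frac{240}{3377} e_{24} - \frac{448}{3377} e_{25}


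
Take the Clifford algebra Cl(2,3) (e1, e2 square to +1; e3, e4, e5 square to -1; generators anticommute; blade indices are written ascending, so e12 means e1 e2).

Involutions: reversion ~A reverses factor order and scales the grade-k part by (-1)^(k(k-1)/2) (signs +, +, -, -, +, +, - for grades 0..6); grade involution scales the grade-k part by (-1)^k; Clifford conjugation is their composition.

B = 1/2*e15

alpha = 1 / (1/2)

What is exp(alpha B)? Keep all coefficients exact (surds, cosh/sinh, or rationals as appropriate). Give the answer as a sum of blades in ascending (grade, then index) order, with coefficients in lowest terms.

B^2 = (1/2)^2*(e15)^2 = 1/4*(+1) = 1/4 (a basis 2-blade squares to minus the product of its generators' squares).
B^2 = 1/4 — the positive square puts this in the hyperbolic regime; l = 1/2, alpha*l = 1, so exp(alpha B) = cosh(1) + (sinh(1)/(1/2))*B = cosh(1) + (2*sinh(1))*B.
Answer: cosh(1) + sinh(1)*e15


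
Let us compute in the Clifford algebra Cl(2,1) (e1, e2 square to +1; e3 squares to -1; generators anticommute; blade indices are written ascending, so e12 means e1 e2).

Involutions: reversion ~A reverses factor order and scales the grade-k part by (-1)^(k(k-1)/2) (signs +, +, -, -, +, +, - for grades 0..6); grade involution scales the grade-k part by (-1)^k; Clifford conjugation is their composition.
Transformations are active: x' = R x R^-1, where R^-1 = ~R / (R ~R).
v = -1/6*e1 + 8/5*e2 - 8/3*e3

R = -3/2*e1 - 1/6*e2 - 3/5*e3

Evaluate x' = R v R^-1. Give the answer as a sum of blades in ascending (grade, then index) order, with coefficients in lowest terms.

~R = -3/2*e1 - 1/6*e2 - 3/5*e3, and R ~R = 863/450, so R^-1 = ~R / (863/450).
R v = -97/60 - 437/180*e12 + 39/10*e13 + 316/225*e23
Answer: 6979/2589*e1 - 11383/8630*e2 + 9523/2589*e3


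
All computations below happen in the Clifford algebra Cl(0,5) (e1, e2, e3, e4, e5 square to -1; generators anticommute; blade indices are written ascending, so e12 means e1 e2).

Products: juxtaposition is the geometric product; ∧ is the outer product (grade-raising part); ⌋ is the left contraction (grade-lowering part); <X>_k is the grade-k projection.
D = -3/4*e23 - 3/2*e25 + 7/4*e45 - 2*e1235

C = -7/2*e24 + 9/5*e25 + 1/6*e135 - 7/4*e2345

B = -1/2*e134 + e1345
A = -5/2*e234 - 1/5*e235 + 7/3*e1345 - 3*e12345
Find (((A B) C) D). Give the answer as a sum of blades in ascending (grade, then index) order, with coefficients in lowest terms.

step 1: 7/3 + 3*e2 + 7/6*e5 + 5/4*e12 + 3/2*e25 + 1/5*e124 - 5/2*e125 + 1/10*e1245
step 2: -27/10 + 26/5*e1 + 21/10*e2 + 21/2*e4 - 27/5*e5 - 133/360*e13 + 911/200*e14 - 19/10*e15 + 5/12*e23 - 49/6*e24 + 21/5*e25 + 21/8*e34 + 21/4*e45 + 1/4*e123 - 35/8*e134 + 7/180*e135 - 839/100*e145 - 247/120*e234 + 5/24*e235 - 49/12*e245 + 21/4*e345 - 1/2*e1235 + 35/16*e1345 - 81/20*e2345
step 3: -63/40 + 2293/150*e1 + 10921/720*e2 - 317/40*e3 - 779/160*e4 - 2491/160*e5 + 1501/480*e12 - 3673/320*e13 + 191/40*e14 - 18031/2400*e15 + 85/16*e23 + 2821/160*e24 + 6869/360*e25 - 61/5*e34 - 331/160*e35 + 359/80*e45 + 167/24*e123 - 15843/800*e124 - 1879/240*e125 - 5831/720*e134 + 493/160*e135 + 793/60*e145 + 3347/2400*e234 + 1733/96*e235 + 539/80*e245 - 123/20*e345 + 1171/400*e1234 + 301/48*e1235 - 93/1600*e1245 - 24451/1440*e1345 - 19507/1200*e2345 + 13717/400*e12345
Answer: -63/40 + 2293/150*e1 + 10921/720*e2 - 317/40*e3 - 779/160*e4 - 2491/160*e5 + 1501/480*e12 - 3673/320*e13 + 191/40*e14 - 18031/2400*e15 + 85/16*e23 + 2821/160*e24 + 6869/360*e25 - 61/5*e34 - 331/160*e35 + 359/80*e45 + 167/24*e123 - 15843/800*e124 - 1879/240*e125 - 5831/720*e134 + 493/160*e135 + 793/60*e145 + 3347/2400*e234 + 1733/96*e235 + 539/80*e245 - 123/20*e345 + 1171/400*e1234 + 301/48*e1235 - 93/1600*e1245 - 24451/1440*e1345 - 19507/1200*e2345 + 13717/400*e12345


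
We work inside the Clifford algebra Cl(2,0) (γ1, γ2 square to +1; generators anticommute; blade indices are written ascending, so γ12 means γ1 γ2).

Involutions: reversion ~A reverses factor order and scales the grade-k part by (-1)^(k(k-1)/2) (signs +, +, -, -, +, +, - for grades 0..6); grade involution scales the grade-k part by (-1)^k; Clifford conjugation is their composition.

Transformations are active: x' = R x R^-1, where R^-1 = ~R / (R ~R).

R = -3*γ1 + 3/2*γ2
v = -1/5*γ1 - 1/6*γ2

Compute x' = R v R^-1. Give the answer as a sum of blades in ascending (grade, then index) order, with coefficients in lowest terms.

~R = -3*γ1 + 3/2*γ2, and R ~R = 45/4, so R^-1 = ~R / (45/4).
R v = 7/20 + 4/5*γ12
Answer: 1/75*γ1 + 13/50*γ2


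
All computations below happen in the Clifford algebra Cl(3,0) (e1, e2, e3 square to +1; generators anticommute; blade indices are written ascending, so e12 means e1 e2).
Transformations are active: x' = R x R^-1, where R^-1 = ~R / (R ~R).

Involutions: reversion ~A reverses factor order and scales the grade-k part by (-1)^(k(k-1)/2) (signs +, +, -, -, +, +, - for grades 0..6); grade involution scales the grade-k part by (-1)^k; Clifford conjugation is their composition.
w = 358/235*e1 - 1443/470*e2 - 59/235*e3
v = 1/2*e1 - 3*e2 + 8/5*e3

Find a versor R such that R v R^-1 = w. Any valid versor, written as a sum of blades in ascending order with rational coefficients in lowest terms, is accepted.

Why this works: both vectors square to 1181/100, so q(v) = q(w) and R = v + w = 951/470*e1 - 2853/470*e2 + 317/235*e3 carries v to w — its own direction survives, the complement (v - w)/2 flips.
Answer: 951/470*e1 - 2853/470*e2 + 317/235*e3


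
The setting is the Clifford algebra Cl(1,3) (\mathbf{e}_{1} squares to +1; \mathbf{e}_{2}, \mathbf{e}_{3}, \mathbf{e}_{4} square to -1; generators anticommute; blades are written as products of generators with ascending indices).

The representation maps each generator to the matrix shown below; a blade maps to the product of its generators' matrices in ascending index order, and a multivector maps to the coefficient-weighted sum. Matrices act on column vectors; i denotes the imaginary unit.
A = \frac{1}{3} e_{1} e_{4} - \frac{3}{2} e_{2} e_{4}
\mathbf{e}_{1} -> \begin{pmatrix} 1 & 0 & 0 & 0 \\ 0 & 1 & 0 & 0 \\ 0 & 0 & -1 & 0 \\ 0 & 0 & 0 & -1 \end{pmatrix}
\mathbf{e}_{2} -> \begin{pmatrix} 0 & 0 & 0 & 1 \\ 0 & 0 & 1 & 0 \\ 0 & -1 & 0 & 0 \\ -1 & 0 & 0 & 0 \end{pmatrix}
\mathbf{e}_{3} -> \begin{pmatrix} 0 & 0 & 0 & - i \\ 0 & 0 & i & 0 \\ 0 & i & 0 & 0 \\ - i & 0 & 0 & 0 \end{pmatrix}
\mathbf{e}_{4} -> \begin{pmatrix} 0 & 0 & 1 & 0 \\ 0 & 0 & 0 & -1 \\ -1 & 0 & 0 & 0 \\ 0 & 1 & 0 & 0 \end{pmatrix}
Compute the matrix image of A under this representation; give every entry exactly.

Bivector images (products of the table entries): rho(e_{1} e_{4}) = rho(\mathbf{e}_{1})rho(\mathbf{e}_{4}) = \begin{pmatrix} 0 & 0 & 1 & 0 \\ 0 & 0 & 0 & -1 \\ 1 & 0 & 0 & 0 \\ 0 & -1 & 0 & 0 \end{pmatrix}; rho(e_{2} e_{4}) = rho(\mathbf{e}_{2})rho(\mathbf{e}_{4}) = \begin{pmatrix} 0 & 1 & 0 & 0 \\ -1 & 0 & 0 & 0 \\ 0 & 0 & 0 & 1 \\ 0 & 0 & -1 & 0 \end{pmatrix}.
M = (\frac{1}{3})*rho(e_{1} e_{4}) + (-\frac{3}{2})*rho(e_{2} e_{4}), summed entrywise:
Answer: \begin{pmatrix} 0 & - \frac{3}{2} & \frac{1}{3} & 0 \\ \frac{3}{2} & 0 & 0 & - \frac{1}{3} \\ \frac{1}{3} & 0 & 0 & - \frac{3}{2} \\ 0 & - \frac{1}{3} & \frac{3}{2} & 0 \end{pmatrix}


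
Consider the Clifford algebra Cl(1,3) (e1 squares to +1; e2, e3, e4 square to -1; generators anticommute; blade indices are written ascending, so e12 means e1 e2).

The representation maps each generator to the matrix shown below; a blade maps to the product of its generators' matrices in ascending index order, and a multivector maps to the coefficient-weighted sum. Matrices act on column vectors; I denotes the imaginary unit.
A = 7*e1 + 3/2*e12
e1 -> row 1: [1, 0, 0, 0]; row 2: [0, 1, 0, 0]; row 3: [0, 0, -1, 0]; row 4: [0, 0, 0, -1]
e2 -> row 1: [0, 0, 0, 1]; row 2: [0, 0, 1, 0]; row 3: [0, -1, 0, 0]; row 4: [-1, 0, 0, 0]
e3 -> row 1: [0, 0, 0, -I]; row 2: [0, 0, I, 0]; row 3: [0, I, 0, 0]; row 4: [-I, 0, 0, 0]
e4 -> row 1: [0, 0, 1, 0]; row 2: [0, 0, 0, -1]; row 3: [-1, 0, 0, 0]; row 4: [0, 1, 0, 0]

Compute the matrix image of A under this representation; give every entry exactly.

Bivector images (products of the table entries): rho(e12) = rho(e1)rho(e2) = row 1: [0, 0, 0, 1]; row 2: [0, 0, 1, 0]; row 3: [0, 1, 0, 0]; row 4: [1, 0, 0, 0].
M = (7)*rho(e1) + (3/2)*rho(e12), summed entrywise:
Answer: row 1: [7, 0, 0, 3/2]; row 2: [0, 7, 3/2, 0]; row 3: [0, 3/2, -7, 0]; row 4: [3/2, 0, 0, -7]


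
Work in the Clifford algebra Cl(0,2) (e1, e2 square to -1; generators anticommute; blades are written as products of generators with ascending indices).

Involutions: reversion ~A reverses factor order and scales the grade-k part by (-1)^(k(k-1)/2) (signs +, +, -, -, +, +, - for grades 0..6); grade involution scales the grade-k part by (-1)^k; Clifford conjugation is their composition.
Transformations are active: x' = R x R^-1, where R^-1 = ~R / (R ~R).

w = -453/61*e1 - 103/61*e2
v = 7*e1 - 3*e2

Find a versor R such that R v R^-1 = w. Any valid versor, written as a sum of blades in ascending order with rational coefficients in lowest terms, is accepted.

Reasoning: v^2 = w^2 = -58 since conjugation preserves the quadratic form; R = v + w = -26/61*e1 - 286/61*e2 is then valid when invertible, keeping its own part and reversing (v - w)/2.
Answer: -26/61*e1 - 286/61*e2


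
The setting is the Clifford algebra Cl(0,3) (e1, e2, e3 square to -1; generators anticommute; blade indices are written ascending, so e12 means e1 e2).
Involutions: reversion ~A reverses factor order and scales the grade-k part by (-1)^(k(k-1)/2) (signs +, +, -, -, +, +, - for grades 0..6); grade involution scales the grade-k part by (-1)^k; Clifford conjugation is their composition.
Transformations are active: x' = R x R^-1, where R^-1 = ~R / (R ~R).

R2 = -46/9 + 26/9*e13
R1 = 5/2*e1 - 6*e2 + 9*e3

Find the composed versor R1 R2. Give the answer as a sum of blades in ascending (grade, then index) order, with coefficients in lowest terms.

Distribute over the terms of R2 (each basis-blade product reordered to ascending indices, repeated generators contracted through their squares):
R1 (-46/9) = -115/9*e1 + 92/3*e2 - 46*e3
R1 (26/9*e13) = 26*e1 - 65/9*e3 + 52/3*e123
Summing the partial products and collecting blades:
Answer: 119/9*e1 + 92/3*e2 - 479/9*e3 + 52/3*e123


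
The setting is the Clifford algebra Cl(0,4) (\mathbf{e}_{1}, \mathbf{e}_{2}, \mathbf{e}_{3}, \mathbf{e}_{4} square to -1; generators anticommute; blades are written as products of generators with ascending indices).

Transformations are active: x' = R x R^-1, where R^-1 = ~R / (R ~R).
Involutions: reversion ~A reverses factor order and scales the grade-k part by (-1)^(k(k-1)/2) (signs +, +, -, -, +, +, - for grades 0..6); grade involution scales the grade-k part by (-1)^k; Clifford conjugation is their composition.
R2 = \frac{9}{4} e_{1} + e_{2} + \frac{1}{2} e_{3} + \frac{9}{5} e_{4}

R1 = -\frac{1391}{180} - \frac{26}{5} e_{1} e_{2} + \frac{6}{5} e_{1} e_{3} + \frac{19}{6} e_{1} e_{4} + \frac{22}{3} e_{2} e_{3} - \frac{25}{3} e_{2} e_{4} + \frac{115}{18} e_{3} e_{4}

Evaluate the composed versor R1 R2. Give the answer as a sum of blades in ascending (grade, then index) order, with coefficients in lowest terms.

Distribute over the terms of R2 (each basis-blade product reordered to ascending indices, repeated generators contracted through their squares):
R1 (\frac{9}{4} e_{1}) = -\frac{1391}{80} e_{1} - \frac{117}{10} e_{2} + \frac{27}{10} e_{3} + \frac{57}{8} e_{4} + \frac{33}{2} e_{1} e_{2} e_{3} - \frac{75}{4} e_{1} e_{2} e_{4} + \frac{115}{8} e_{1} e_{3} e_{4}
R1 (e_{2}) = \frac{26}{5} e_{1} - \frac{1391}{180} e_{2} + \frac{22}{3} e_{3} - \frac{25}{3} e_{4} - \frac{6}{5} e_{1} e_{2} e_{3} - \frac{19}{6} e_{1} e_{2} e_{4} + \frac{115}{18} e_{2} e_{3} e_{4}
R1 (\frac{1}{2} e_{3}) = -\frac{3}{5} e_{1} - \frac{11}{3} e_{2} - \frac{1391}{360} e_{3} + \frac{115}{36} e_{4} - \frac{13}{5} e_{1} e_{2} e_{3} - \frac{19}{12} e_{1} e_{3} e_{4} + \frac{25}{6} e_{2} e_{3} e_{4}
R1 (\frac{9}{5} e_{4}) = -\frac{57}{10} e_{1} + 15 e_{2} - \frac{23}{2} e_{3} - \frac{1391}{100} e_{4} - \frac{234}{25} e_{1} e_{2} e_{4} + \frac{54}{25} e_{1} e_{3} e_{4} + \frac{66}{5} e_{2} e_{3} e_{4}
Summing the partial products and collecting blades:
Answer: -\frac{1479}{80} e_{1} - \frac{1457}{180} e_{2} - \frac{1919}{360} e_{3} - \frac{21463}{1800} e_{4} + \frac{127}{10} e_{1} e_{2} e_{3} - \frac{9383}{300} e_{1} e_{2} e_{4} + \frac{8971}{600} e_{1} e_{3} e_{4} + \frac{1069}{45} e_{2} e_{3} e_{4}
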